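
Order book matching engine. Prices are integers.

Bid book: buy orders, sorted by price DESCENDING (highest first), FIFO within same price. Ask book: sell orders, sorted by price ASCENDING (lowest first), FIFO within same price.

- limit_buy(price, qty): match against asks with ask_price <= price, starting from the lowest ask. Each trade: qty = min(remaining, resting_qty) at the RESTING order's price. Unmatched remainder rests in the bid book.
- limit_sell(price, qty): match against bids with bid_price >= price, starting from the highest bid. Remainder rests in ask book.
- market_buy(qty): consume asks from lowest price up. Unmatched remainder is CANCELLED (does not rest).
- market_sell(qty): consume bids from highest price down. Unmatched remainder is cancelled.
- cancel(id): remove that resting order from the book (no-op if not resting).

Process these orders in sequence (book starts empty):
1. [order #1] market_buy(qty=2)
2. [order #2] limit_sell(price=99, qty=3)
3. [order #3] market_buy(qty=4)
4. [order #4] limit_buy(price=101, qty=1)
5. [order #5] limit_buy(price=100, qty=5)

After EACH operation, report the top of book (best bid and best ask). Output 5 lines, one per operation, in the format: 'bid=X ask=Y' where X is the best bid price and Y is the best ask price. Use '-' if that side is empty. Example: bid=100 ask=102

Answer: bid=- ask=-
bid=- ask=99
bid=- ask=-
bid=101 ask=-
bid=101 ask=-

Derivation:
After op 1 [order #1] market_buy(qty=2): fills=none; bids=[-] asks=[-]
After op 2 [order #2] limit_sell(price=99, qty=3): fills=none; bids=[-] asks=[#2:3@99]
After op 3 [order #3] market_buy(qty=4): fills=#3x#2:3@99; bids=[-] asks=[-]
After op 4 [order #4] limit_buy(price=101, qty=1): fills=none; bids=[#4:1@101] asks=[-]
After op 5 [order #5] limit_buy(price=100, qty=5): fills=none; bids=[#4:1@101 #5:5@100] asks=[-]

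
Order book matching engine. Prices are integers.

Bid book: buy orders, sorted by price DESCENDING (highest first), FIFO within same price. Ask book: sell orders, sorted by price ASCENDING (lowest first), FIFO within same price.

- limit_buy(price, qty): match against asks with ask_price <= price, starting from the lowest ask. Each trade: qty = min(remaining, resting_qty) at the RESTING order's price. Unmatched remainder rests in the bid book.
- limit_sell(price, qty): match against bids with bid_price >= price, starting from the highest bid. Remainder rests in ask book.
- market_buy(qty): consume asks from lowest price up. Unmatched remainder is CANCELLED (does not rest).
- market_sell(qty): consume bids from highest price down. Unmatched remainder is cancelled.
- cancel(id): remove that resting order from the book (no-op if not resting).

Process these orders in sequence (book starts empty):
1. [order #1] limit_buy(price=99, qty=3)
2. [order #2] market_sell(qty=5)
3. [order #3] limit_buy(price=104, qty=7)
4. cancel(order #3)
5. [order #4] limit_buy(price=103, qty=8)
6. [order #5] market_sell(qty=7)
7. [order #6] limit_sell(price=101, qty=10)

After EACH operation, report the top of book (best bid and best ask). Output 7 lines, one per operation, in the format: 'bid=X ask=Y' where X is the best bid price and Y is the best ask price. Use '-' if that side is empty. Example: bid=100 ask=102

Answer: bid=99 ask=-
bid=- ask=-
bid=104 ask=-
bid=- ask=-
bid=103 ask=-
bid=103 ask=-
bid=- ask=101

Derivation:
After op 1 [order #1] limit_buy(price=99, qty=3): fills=none; bids=[#1:3@99] asks=[-]
After op 2 [order #2] market_sell(qty=5): fills=#1x#2:3@99; bids=[-] asks=[-]
After op 3 [order #3] limit_buy(price=104, qty=7): fills=none; bids=[#3:7@104] asks=[-]
After op 4 cancel(order #3): fills=none; bids=[-] asks=[-]
After op 5 [order #4] limit_buy(price=103, qty=8): fills=none; bids=[#4:8@103] asks=[-]
After op 6 [order #5] market_sell(qty=7): fills=#4x#5:7@103; bids=[#4:1@103] asks=[-]
After op 7 [order #6] limit_sell(price=101, qty=10): fills=#4x#6:1@103; bids=[-] asks=[#6:9@101]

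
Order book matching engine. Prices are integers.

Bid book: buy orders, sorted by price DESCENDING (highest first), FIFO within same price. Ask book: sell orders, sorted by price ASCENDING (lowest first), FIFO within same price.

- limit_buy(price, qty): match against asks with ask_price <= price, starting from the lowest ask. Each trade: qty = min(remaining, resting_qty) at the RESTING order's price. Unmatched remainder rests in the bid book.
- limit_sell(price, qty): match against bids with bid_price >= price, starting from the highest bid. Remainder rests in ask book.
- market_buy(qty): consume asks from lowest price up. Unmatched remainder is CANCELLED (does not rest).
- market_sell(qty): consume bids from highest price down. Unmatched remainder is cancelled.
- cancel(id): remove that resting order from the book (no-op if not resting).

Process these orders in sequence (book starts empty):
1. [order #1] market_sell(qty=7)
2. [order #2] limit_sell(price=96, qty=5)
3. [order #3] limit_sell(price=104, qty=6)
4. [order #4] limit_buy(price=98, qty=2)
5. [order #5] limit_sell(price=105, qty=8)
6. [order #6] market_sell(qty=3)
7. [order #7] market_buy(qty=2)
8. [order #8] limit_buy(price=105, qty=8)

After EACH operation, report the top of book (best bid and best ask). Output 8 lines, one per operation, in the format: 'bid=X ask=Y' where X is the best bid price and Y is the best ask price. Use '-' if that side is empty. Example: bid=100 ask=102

After op 1 [order #1] market_sell(qty=7): fills=none; bids=[-] asks=[-]
After op 2 [order #2] limit_sell(price=96, qty=5): fills=none; bids=[-] asks=[#2:5@96]
After op 3 [order #3] limit_sell(price=104, qty=6): fills=none; bids=[-] asks=[#2:5@96 #3:6@104]
After op 4 [order #4] limit_buy(price=98, qty=2): fills=#4x#2:2@96; bids=[-] asks=[#2:3@96 #3:6@104]
After op 5 [order #5] limit_sell(price=105, qty=8): fills=none; bids=[-] asks=[#2:3@96 #3:6@104 #5:8@105]
After op 6 [order #6] market_sell(qty=3): fills=none; bids=[-] asks=[#2:3@96 #3:6@104 #5:8@105]
After op 7 [order #7] market_buy(qty=2): fills=#7x#2:2@96; bids=[-] asks=[#2:1@96 #3:6@104 #5:8@105]
After op 8 [order #8] limit_buy(price=105, qty=8): fills=#8x#2:1@96 #8x#3:6@104 #8x#5:1@105; bids=[-] asks=[#5:7@105]

Answer: bid=- ask=-
bid=- ask=96
bid=- ask=96
bid=- ask=96
bid=- ask=96
bid=- ask=96
bid=- ask=96
bid=- ask=105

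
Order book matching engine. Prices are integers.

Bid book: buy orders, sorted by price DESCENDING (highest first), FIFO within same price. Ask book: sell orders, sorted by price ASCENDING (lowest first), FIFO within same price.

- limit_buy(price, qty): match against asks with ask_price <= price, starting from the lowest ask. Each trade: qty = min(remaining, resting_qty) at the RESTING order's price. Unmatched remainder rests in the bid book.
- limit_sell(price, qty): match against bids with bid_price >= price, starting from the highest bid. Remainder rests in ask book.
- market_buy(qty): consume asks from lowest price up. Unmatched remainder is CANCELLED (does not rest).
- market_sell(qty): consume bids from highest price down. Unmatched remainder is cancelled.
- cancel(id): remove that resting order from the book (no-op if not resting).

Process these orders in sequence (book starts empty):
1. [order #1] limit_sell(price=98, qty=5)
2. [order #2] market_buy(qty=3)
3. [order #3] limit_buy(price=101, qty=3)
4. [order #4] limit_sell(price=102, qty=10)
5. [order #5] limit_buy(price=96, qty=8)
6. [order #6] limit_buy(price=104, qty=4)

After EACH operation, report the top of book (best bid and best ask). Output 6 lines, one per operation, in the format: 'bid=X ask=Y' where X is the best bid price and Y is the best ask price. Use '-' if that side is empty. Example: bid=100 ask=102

Answer: bid=- ask=98
bid=- ask=98
bid=101 ask=-
bid=101 ask=102
bid=101 ask=102
bid=101 ask=102

Derivation:
After op 1 [order #1] limit_sell(price=98, qty=5): fills=none; bids=[-] asks=[#1:5@98]
After op 2 [order #2] market_buy(qty=3): fills=#2x#1:3@98; bids=[-] asks=[#1:2@98]
After op 3 [order #3] limit_buy(price=101, qty=3): fills=#3x#1:2@98; bids=[#3:1@101] asks=[-]
After op 4 [order #4] limit_sell(price=102, qty=10): fills=none; bids=[#3:1@101] asks=[#4:10@102]
After op 5 [order #5] limit_buy(price=96, qty=8): fills=none; bids=[#3:1@101 #5:8@96] asks=[#4:10@102]
After op 6 [order #6] limit_buy(price=104, qty=4): fills=#6x#4:4@102; bids=[#3:1@101 #5:8@96] asks=[#4:6@102]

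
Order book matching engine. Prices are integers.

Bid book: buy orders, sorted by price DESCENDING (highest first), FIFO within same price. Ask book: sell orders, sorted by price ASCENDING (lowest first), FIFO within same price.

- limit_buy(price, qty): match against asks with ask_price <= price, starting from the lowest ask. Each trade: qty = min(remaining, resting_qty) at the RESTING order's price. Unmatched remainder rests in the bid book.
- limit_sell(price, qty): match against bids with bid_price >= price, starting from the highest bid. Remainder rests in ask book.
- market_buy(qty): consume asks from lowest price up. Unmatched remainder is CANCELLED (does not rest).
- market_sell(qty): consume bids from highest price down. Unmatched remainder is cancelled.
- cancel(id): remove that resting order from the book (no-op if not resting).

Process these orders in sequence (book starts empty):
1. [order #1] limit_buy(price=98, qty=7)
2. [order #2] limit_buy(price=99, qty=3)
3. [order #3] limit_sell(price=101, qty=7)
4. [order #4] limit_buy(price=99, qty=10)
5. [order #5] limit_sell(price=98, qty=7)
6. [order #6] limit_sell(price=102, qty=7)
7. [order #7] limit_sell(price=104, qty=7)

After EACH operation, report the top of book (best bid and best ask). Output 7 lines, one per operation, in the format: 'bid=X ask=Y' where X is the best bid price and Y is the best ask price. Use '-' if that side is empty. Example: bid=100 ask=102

Answer: bid=98 ask=-
bid=99 ask=-
bid=99 ask=101
bid=99 ask=101
bid=99 ask=101
bid=99 ask=101
bid=99 ask=101

Derivation:
After op 1 [order #1] limit_buy(price=98, qty=7): fills=none; bids=[#1:7@98] asks=[-]
After op 2 [order #2] limit_buy(price=99, qty=3): fills=none; bids=[#2:3@99 #1:7@98] asks=[-]
After op 3 [order #3] limit_sell(price=101, qty=7): fills=none; bids=[#2:3@99 #1:7@98] asks=[#3:7@101]
After op 4 [order #4] limit_buy(price=99, qty=10): fills=none; bids=[#2:3@99 #4:10@99 #1:7@98] asks=[#3:7@101]
After op 5 [order #5] limit_sell(price=98, qty=7): fills=#2x#5:3@99 #4x#5:4@99; bids=[#4:6@99 #1:7@98] asks=[#3:7@101]
After op 6 [order #6] limit_sell(price=102, qty=7): fills=none; bids=[#4:6@99 #1:7@98] asks=[#3:7@101 #6:7@102]
After op 7 [order #7] limit_sell(price=104, qty=7): fills=none; bids=[#4:6@99 #1:7@98] asks=[#3:7@101 #6:7@102 #7:7@104]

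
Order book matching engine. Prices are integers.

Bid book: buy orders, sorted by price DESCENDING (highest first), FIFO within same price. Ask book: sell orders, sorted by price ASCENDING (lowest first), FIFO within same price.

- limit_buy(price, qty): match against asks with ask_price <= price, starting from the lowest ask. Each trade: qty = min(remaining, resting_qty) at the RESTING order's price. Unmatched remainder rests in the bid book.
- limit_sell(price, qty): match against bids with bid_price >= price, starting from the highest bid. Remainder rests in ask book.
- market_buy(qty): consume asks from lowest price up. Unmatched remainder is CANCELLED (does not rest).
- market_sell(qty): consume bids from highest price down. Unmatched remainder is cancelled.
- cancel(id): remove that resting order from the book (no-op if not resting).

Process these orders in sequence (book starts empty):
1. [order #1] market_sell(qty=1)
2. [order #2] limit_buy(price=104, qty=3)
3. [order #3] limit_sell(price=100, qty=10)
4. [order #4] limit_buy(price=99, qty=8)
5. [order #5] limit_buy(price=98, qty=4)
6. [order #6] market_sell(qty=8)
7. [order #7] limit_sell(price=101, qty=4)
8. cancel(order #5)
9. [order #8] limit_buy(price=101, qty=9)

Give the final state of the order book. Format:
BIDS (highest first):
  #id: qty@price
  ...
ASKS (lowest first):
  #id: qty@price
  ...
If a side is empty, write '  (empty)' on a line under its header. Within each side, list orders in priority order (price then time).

Answer: BIDS (highest first):
  (empty)
ASKS (lowest first):
  #7: 2@101

Derivation:
After op 1 [order #1] market_sell(qty=1): fills=none; bids=[-] asks=[-]
After op 2 [order #2] limit_buy(price=104, qty=3): fills=none; bids=[#2:3@104] asks=[-]
After op 3 [order #3] limit_sell(price=100, qty=10): fills=#2x#3:3@104; bids=[-] asks=[#3:7@100]
After op 4 [order #4] limit_buy(price=99, qty=8): fills=none; bids=[#4:8@99] asks=[#3:7@100]
After op 5 [order #5] limit_buy(price=98, qty=4): fills=none; bids=[#4:8@99 #5:4@98] asks=[#3:7@100]
After op 6 [order #6] market_sell(qty=8): fills=#4x#6:8@99; bids=[#5:4@98] asks=[#3:7@100]
After op 7 [order #7] limit_sell(price=101, qty=4): fills=none; bids=[#5:4@98] asks=[#3:7@100 #7:4@101]
After op 8 cancel(order #5): fills=none; bids=[-] asks=[#3:7@100 #7:4@101]
After op 9 [order #8] limit_buy(price=101, qty=9): fills=#8x#3:7@100 #8x#7:2@101; bids=[-] asks=[#7:2@101]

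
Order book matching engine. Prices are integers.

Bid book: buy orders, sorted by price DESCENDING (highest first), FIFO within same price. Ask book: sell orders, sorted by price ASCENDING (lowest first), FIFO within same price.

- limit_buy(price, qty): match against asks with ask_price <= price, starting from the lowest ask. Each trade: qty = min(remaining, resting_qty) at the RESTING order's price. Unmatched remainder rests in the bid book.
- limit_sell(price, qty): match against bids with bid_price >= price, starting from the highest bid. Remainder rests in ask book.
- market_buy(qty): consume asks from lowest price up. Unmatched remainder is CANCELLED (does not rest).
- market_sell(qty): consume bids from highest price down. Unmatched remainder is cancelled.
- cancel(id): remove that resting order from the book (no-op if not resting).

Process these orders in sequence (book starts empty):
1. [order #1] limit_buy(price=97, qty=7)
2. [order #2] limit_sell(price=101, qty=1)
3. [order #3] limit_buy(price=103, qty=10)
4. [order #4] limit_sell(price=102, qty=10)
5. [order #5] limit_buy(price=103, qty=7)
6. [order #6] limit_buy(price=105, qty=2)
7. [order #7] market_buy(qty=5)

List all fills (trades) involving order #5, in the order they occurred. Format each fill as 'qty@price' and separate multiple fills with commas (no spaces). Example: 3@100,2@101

After op 1 [order #1] limit_buy(price=97, qty=7): fills=none; bids=[#1:7@97] asks=[-]
After op 2 [order #2] limit_sell(price=101, qty=1): fills=none; bids=[#1:7@97] asks=[#2:1@101]
After op 3 [order #3] limit_buy(price=103, qty=10): fills=#3x#2:1@101; bids=[#3:9@103 #1:7@97] asks=[-]
After op 4 [order #4] limit_sell(price=102, qty=10): fills=#3x#4:9@103; bids=[#1:7@97] asks=[#4:1@102]
After op 5 [order #5] limit_buy(price=103, qty=7): fills=#5x#4:1@102; bids=[#5:6@103 #1:7@97] asks=[-]
After op 6 [order #6] limit_buy(price=105, qty=2): fills=none; bids=[#6:2@105 #5:6@103 #1:7@97] asks=[-]
After op 7 [order #7] market_buy(qty=5): fills=none; bids=[#6:2@105 #5:6@103 #1:7@97] asks=[-]

Answer: 1@102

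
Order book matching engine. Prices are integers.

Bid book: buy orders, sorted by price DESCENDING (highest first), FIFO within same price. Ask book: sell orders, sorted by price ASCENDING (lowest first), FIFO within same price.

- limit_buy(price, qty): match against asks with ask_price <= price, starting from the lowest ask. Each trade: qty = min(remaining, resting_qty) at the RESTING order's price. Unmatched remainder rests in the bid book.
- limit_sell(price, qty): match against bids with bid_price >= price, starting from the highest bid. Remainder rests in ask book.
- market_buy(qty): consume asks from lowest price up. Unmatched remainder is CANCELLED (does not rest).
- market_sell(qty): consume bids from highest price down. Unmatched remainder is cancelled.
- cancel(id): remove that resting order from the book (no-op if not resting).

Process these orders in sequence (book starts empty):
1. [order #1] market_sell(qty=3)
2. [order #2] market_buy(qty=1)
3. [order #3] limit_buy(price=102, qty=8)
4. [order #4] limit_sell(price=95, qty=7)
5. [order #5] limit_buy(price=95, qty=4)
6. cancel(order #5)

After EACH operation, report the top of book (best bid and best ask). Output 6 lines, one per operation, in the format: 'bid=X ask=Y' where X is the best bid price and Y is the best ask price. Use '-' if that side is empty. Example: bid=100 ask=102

After op 1 [order #1] market_sell(qty=3): fills=none; bids=[-] asks=[-]
After op 2 [order #2] market_buy(qty=1): fills=none; bids=[-] asks=[-]
After op 3 [order #3] limit_buy(price=102, qty=8): fills=none; bids=[#3:8@102] asks=[-]
After op 4 [order #4] limit_sell(price=95, qty=7): fills=#3x#4:7@102; bids=[#3:1@102] asks=[-]
After op 5 [order #5] limit_buy(price=95, qty=4): fills=none; bids=[#3:1@102 #5:4@95] asks=[-]
After op 6 cancel(order #5): fills=none; bids=[#3:1@102] asks=[-]

Answer: bid=- ask=-
bid=- ask=-
bid=102 ask=-
bid=102 ask=-
bid=102 ask=-
bid=102 ask=-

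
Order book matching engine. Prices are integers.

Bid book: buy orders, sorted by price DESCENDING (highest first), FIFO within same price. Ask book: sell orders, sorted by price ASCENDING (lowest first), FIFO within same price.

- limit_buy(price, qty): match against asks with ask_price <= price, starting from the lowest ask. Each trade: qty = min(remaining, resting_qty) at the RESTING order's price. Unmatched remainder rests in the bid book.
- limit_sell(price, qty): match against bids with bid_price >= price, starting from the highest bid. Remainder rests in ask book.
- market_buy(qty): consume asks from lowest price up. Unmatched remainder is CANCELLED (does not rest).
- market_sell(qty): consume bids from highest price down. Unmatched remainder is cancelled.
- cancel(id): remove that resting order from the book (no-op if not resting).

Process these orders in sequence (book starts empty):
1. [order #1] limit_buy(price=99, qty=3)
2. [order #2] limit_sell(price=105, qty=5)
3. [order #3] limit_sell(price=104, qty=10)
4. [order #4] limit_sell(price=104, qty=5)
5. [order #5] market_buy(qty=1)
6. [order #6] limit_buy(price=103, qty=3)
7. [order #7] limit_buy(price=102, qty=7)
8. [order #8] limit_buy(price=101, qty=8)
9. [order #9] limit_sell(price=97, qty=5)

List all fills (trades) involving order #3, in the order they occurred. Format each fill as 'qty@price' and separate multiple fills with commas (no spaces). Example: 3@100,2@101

After op 1 [order #1] limit_buy(price=99, qty=3): fills=none; bids=[#1:3@99] asks=[-]
After op 2 [order #2] limit_sell(price=105, qty=5): fills=none; bids=[#1:3@99] asks=[#2:5@105]
After op 3 [order #3] limit_sell(price=104, qty=10): fills=none; bids=[#1:3@99] asks=[#3:10@104 #2:5@105]
After op 4 [order #4] limit_sell(price=104, qty=5): fills=none; bids=[#1:3@99] asks=[#3:10@104 #4:5@104 #2:5@105]
After op 5 [order #5] market_buy(qty=1): fills=#5x#3:1@104; bids=[#1:3@99] asks=[#3:9@104 #4:5@104 #2:5@105]
After op 6 [order #6] limit_buy(price=103, qty=3): fills=none; bids=[#6:3@103 #1:3@99] asks=[#3:9@104 #4:5@104 #2:5@105]
After op 7 [order #7] limit_buy(price=102, qty=7): fills=none; bids=[#6:3@103 #7:7@102 #1:3@99] asks=[#3:9@104 #4:5@104 #2:5@105]
After op 8 [order #8] limit_buy(price=101, qty=8): fills=none; bids=[#6:3@103 #7:7@102 #8:8@101 #1:3@99] asks=[#3:9@104 #4:5@104 #2:5@105]
After op 9 [order #9] limit_sell(price=97, qty=5): fills=#6x#9:3@103 #7x#9:2@102; bids=[#7:5@102 #8:8@101 #1:3@99] asks=[#3:9@104 #4:5@104 #2:5@105]

Answer: 1@104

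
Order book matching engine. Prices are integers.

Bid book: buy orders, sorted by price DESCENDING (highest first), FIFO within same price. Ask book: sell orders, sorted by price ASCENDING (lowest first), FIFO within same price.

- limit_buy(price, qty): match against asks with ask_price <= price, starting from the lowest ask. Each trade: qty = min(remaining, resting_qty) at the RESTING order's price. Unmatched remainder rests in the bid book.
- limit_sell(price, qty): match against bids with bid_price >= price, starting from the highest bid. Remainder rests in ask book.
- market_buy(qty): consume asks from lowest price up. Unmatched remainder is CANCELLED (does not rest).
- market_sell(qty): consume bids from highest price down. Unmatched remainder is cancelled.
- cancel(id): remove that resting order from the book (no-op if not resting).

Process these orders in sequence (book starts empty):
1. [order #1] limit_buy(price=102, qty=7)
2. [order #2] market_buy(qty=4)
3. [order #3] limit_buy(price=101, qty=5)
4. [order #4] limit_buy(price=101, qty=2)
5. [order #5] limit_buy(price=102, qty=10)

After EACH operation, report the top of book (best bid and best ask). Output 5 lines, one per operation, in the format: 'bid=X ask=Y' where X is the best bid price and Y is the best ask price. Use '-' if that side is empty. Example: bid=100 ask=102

After op 1 [order #1] limit_buy(price=102, qty=7): fills=none; bids=[#1:7@102] asks=[-]
After op 2 [order #2] market_buy(qty=4): fills=none; bids=[#1:7@102] asks=[-]
After op 3 [order #3] limit_buy(price=101, qty=5): fills=none; bids=[#1:7@102 #3:5@101] asks=[-]
After op 4 [order #4] limit_buy(price=101, qty=2): fills=none; bids=[#1:7@102 #3:5@101 #4:2@101] asks=[-]
After op 5 [order #5] limit_buy(price=102, qty=10): fills=none; bids=[#1:7@102 #5:10@102 #3:5@101 #4:2@101] asks=[-]

Answer: bid=102 ask=-
bid=102 ask=-
bid=102 ask=-
bid=102 ask=-
bid=102 ask=-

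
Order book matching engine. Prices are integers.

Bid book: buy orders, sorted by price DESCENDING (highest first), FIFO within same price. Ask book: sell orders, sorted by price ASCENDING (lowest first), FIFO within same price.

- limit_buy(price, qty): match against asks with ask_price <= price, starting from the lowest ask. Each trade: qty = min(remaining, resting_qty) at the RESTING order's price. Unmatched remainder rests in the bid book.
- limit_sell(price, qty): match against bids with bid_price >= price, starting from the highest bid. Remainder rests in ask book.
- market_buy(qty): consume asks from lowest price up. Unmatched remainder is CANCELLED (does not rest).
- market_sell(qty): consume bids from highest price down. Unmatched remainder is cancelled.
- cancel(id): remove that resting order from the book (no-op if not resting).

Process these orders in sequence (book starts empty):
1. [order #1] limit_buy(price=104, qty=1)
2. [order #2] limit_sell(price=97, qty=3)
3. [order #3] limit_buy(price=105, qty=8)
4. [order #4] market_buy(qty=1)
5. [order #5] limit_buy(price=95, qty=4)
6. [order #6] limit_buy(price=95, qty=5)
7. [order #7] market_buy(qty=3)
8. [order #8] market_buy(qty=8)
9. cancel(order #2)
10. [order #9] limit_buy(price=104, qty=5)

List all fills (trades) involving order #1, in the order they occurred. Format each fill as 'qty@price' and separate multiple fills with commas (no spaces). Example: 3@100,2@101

After op 1 [order #1] limit_buy(price=104, qty=1): fills=none; bids=[#1:1@104] asks=[-]
After op 2 [order #2] limit_sell(price=97, qty=3): fills=#1x#2:1@104; bids=[-] asks=[#2:2@97]
After op 3 [order #3] limit_buy(price=105, qty=8): fills=#3x#2:2@97; bids=[#3:6@105] asks=[-]
After op 4 [order #4] market_buy(qty=1): fills=none; bids=[#3:6@105] asks=[-]
After op 5 [order #5] limit_buy(price=95, qty=4): fills=none; bids=[#3:6@105 #5:4@95] asks=[-]
After op 6 [order #6] limit_buy(price=95, qty=5): fills=none; bids=[#3:6@105 #5:4@95 #6:5@95] asks=[-]
After op 7 [order #7] market_buy(qty=3): fills=none; bids=[#3:6@105 #5:4@95 #6:5@95] asks=[-]
After op 8 [order #8] market_buy(qty=8): fills=none; bids=[#3:6@105 #5:4@95 #6:5@95] asks=[-]
After op 9 cancel(order #2): fills=none; bids=[#3:6@105 #5:4@95 #6:5@95] asks=[-]
After op 10 [order #9] limit_buy(price=104, qty=5): fills=none; bids=[#3:6@105 #9:5@104 #5:4@95 #6:5@95] asks=[-]

Answer: 1@104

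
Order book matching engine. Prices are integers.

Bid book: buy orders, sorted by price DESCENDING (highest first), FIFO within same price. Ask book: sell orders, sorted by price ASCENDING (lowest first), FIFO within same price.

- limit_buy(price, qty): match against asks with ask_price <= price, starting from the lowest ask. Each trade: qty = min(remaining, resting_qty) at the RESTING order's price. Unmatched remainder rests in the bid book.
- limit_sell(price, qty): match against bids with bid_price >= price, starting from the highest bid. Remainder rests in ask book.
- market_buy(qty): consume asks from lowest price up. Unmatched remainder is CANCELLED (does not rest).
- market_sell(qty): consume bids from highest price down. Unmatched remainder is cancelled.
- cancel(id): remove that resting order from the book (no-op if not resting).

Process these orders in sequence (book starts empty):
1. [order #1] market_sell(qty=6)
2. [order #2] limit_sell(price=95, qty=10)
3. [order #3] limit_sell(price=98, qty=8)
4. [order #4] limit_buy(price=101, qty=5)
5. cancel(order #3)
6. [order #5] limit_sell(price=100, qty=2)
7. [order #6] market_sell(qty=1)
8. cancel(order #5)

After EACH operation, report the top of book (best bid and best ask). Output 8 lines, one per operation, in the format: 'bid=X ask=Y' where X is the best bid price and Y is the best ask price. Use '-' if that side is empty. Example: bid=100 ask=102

After op 1 [order #1] market_sell(qty=6): fills=none; bids=[-] asks=[-]
After op 2 [order #2] limit_sell(price=95, qty=10): fills=none; bids=[-] asks=[#2:10@95]
After op 3 [order #3] limit_sell(price=98, qty=8): fills=none; bids=[-] asks=[#2:10@95 #3:8@98]
After op 4 [order #4] limit_buy(price=101, qty=5): fills=#4x#2:5@95; bids=[-] asks=[#2:5@95 #3:8@98]
After op 5 cancel(order #3): fills=none; bids=[-] asks=[#2:5@95]
After op 6 [order #5] limit_sell(price=100, qty=2): fills=none; bids=[-] asks=[#2:5@95 #5:2@100]
After op 7 [order #6] market_sell(qty=1): fills=none; bids=[-] asks=[#2:5@95 #5:2@100]
After op 8 cancel(order #5): fills=none; bids=[-] asks=[#2:5@95]

Answer: bid=- ask=-
bid=- ask=95
bid=- ask=95
bid=- ask=95
bid=- ask=95
bid=- ask=95
bid=- ask=95
bid=- ask=95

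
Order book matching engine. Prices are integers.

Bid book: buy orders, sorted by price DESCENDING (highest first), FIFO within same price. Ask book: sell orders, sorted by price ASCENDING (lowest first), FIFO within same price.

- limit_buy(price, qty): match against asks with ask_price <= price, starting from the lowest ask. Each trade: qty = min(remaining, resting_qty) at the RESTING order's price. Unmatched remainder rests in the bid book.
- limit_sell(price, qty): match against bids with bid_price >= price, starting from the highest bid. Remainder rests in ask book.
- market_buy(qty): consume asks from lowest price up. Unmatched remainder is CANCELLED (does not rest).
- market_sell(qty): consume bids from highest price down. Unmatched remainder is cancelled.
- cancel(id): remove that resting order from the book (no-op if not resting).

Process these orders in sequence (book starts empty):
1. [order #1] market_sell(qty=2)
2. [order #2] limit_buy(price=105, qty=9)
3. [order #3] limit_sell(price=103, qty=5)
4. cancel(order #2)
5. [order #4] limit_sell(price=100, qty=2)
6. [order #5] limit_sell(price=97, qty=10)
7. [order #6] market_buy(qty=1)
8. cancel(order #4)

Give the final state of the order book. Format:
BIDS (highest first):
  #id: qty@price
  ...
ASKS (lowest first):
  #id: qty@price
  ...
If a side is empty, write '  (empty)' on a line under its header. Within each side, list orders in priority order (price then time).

After op 1 [order #1] market_sell(qty=2): fills=none; bids=[-] asks=[-]
After op 2 [order #2] limit_buy(price=105, qty=9): fills=none; bids=[#2:9@105] asks=[-]
After op 3 [order #3] limit_sell(price=103, qty=5): fills=#2x#3:5@105; bids=[#2:4@105] asks=[-]
After op 4 cancel(order #2): fills=none; bids=[-] asks=[-]
After op 5 [order #4] limit_sell(price=100, qty=2): fills=none; bids=[-] asks=[#4:2@100]
After op 6 [order #5] limit_sell(price=97, qty=10): fills=none; bids=[-] asks=[#5:10@97 #4:2@100]
After op 7 [order #6] market_buy(qty=1): fills=#6x#5:1@97; bids=[-] asks=[#5:9@97 #4:2@100]
After op 8 cancel(order #4): fills=none; bids=[-] asks=[#5:9@97]

Answer: BIDS (highest first):
  (empty)
ASKS (lowest first):
  #5: 9@97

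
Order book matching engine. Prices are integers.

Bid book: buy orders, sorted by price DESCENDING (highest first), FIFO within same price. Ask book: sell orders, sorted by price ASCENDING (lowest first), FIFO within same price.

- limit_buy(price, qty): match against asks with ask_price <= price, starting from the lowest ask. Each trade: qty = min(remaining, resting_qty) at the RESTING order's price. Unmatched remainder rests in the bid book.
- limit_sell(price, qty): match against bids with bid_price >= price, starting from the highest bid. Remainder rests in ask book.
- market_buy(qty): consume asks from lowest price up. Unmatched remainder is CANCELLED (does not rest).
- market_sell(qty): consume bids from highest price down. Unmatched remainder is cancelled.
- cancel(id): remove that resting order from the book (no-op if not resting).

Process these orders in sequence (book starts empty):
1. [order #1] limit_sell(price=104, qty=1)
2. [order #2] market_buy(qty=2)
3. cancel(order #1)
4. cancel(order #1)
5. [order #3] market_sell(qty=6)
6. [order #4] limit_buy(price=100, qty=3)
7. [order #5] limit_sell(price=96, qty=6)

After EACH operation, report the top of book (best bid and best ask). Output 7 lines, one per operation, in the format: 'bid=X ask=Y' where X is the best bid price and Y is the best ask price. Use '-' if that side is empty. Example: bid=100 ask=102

Answer: bid=- ask=104
bid=- ask=-
bid=- ask=-
bid=- ask=-
bid=- ask=-
bid=100 ask=-
bid=- ask=96

Derivation:
After op 1 [order #1] limit_sell(price=104, qty=1): fills=none; bids=[-] asks=[#1:1@104]
After op 2 [order #2] market_buy(qty=2): fills=#2x#1:1@104; bids=[-] asks=[-]
After op 3 cancel(order #1): fills=none; bids=[-] asks=[-]
After op 4 cancel(order #1): fills=none; bids=[-] asks=[-]
After op 5 [order #3] market_sell(qty=6): fills=none; bids=[-] asks=[-]
After op 6 [order #4] limit_buy(price=100, qty=3): fills=none; bids=[#4:3@100] asks=[-]
After op 7 [order #5] limit_sell(price=96, qty=6): fills=#4x#5:3@100; bids=[-] asks=[#5:3@96]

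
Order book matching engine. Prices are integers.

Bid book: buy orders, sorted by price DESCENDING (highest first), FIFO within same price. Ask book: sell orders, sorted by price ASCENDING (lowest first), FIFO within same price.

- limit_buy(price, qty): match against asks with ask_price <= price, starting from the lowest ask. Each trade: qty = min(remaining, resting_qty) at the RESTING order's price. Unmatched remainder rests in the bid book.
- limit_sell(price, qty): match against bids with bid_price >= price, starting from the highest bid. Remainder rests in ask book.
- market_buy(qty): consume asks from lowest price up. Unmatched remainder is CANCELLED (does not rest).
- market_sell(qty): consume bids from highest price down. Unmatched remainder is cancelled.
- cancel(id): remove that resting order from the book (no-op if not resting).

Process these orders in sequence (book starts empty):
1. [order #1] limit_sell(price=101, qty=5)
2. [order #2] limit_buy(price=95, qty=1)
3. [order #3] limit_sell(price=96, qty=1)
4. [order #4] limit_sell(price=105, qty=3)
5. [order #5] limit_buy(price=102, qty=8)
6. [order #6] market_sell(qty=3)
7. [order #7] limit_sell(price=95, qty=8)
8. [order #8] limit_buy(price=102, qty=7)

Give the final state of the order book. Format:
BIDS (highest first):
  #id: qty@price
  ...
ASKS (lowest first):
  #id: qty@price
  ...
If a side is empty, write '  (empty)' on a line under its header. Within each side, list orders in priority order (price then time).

Answer: BIDS (highest first):
  (empty)
ASKS (lowest first):
  #7: 1@95
  #4: 3@105

Derivation:
After op 1 [order #1] limit_sell(price=101, qty=5): fills=none; bids=[-] asks=[#1:5@101]
After op 2 [order #2] limit_buy(price=95, qty=1): fills=none; bids=[#2:1@95] asks=[#1:5@101]
After op 3 [order #3] limit_sell(price=96, qty=1): fills=none; bids=[#2:1@95] asks=[#3:1@96 #1:5@101]
After op 4 [order #4] limit_sell(price=105, qty=3): fills=none; bids=[#2:1@95] asks=[#3:1@96 #1:5@101 #4:3@105]
After op 5 [order #5] limit_buy(price=102, qty=8): fills=#5x#3:1@96 #5x#1:5@101; bids=[#5:2@102 #2:1@95] asks=[#4:3@105]
After op 6 [order #6] market_sell(qty=3): fills=#5x#6:2@102 #2x#6:1@95; bids=[-] asks=[#4:3@105]
After op 7 [order #7] limit_sell(price=95, qty=8): fills=none; bids=[-] asks=[#7:8@95 #4:3@105]
After op 8 [order #8] limit_buy(price=102, qty=7): fills=#8x#7:7@95; bids=[-] asks=[#7:1@95 #4:3@105]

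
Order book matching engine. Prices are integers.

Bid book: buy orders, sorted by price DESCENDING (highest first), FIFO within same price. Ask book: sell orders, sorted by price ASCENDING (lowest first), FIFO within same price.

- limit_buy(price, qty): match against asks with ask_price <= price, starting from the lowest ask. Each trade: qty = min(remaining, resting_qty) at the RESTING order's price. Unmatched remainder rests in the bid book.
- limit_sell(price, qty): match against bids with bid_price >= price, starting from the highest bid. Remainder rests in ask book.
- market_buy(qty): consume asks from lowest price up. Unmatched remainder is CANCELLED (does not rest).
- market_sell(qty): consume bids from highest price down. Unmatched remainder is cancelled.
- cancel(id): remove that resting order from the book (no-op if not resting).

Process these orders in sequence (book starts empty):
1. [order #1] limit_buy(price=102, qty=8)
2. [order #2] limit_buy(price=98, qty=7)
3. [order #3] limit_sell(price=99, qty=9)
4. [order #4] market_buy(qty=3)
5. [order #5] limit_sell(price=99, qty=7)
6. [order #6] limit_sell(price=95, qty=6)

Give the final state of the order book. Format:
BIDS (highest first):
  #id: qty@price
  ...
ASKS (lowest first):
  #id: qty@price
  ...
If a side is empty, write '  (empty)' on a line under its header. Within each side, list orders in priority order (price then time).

Answer: BIDS (highest first):
  #2: 1@98
ASKS (lowest first):
  #5: 7@99

Derivation:
After op 1 [order #1] limit_buy(price=102, qty=8): fills=none; bids=[#1:8@102] asks=[-]
After op 2 [order #2] limit_buy(price=98, qty=7): fills=none; bids=[#1:8@102 #2:7@98] asks=[-]
After op 3 [order #3] limit_sell(price=99, qty=9): fills=#1x#3:8@102; bids=[#2:7@98] asks=[#3:1@99]
After op 4 [order #4] market_buy(qty=3): fills=#4x#3:1@99; bids=[#2:7@98] asks=[-]
After op 5 [order #5] limit_sell(price=99, qty=7): fills=none; bids=[#2:7@98] asks=[#5:7@99]
After op 6 [order #6] limit_sell(price=95, qty=6): fills=#2x#6:6@98; bids=[#2:1@98] asks=[#5:7@99]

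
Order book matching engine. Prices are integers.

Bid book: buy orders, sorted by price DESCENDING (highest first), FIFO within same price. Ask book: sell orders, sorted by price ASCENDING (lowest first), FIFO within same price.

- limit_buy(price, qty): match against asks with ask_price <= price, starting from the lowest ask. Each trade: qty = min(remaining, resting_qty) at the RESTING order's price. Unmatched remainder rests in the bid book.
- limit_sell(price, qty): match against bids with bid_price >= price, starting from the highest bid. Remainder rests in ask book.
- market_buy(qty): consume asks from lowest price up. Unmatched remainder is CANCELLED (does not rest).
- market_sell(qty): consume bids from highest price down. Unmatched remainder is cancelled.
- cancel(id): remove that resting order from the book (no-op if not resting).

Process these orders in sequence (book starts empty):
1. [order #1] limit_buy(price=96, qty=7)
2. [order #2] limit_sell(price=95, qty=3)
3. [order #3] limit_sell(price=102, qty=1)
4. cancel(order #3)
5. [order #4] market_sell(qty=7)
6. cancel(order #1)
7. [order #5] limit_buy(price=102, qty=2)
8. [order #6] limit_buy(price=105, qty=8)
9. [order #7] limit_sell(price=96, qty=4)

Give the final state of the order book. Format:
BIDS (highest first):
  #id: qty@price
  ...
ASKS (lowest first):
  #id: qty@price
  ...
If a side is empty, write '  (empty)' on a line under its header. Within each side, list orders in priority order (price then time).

Answer: BIDS (highest first):
  #6: 4@105
  #5: 2@102
ASKS (lowest first):
  (empty)

Derivation:
After op 1 [order #1] limit_buy(price=96, qty=7): fills=none; bids=[#1:7@96] asks=[-]
After op 2 [order #2] limit_sell(price=95, qty=3): fills=#1x#2:3@96; bids=[#1:4@96] asks=[-]
After op 3 [order #3] limit_sell(price=102, qty=1): fills=none; bids=[#1:4@96] asks=[#3:1@102]
After op 4 cancel(order #3): fills=none; bids=[#1:4@96] asks=[-]
After op 5 [order #4] market_sell(qty=7): fills=#1x#4:4@96; bids=[-] asks=[-]
After op 6 cancel(order #1): fills=none; bids=[-] asks=[-]
After op 7 [order #5] limit_buy(price=102, qty=2): fills=none; bids=[#5:2@102] asks=[-]
After op 8 [order #6] limit_buy(price=105, qty=8): fills=none; bids=[#6:8@105 #5:2@102] asks=[-]
After op 9 [order #7] limit_sell(price=96, qty=4): fills=#6x#7:4@105; bids=[#6:4@105 #5:2@102] asks=[-]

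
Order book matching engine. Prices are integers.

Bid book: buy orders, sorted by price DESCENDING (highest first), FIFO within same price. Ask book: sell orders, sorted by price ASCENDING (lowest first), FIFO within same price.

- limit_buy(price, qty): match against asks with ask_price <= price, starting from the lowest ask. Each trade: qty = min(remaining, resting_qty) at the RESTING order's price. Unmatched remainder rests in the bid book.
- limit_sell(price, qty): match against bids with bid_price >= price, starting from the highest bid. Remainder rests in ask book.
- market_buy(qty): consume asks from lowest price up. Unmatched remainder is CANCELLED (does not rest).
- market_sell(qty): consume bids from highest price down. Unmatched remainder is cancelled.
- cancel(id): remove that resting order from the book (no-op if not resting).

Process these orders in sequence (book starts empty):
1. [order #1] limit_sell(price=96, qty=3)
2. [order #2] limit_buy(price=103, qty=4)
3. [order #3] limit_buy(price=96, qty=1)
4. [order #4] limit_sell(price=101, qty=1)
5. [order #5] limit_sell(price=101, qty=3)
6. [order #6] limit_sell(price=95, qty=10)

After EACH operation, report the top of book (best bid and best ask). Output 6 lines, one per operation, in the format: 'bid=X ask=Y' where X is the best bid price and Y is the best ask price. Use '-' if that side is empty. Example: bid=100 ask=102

Answer: bid=- ask=96
bid=103 ask=-
bid=103 ask=-
bid=96 ask=-
bid=96 ask=101
bid=- ask=95

Derivation:
After op 1 [order #1] limit_sell(price=96, qty=3): fills=none; bids=[-] asks=[#1:3@96]
After op 2 [order #2] limit_buy(price=103, qty=4): fills=#2x#1:3@96; bids=[#2:1@103] asks=[-]
After op 3 [order #3] limit_buy(price=96, qty=1): fills=none; bids=[#2:1@103 #3:1@96] asks=[-]
After op 4 [order #4] limit_sell(price=101, qty=1): fills=#2x#4:1@103; bids=[#3:1@96] asks=[-]
After op 5 [order #5] limit_sell(price=101, qty=3): fills=none; bids=[#3:1@96] asks=[#5:3@101]
After op 6 [order #6] limit_sell(price=95, qty=10): fills=#3x#6:1@96; bids=[-] asks=[#6:9@95 #5:3@101]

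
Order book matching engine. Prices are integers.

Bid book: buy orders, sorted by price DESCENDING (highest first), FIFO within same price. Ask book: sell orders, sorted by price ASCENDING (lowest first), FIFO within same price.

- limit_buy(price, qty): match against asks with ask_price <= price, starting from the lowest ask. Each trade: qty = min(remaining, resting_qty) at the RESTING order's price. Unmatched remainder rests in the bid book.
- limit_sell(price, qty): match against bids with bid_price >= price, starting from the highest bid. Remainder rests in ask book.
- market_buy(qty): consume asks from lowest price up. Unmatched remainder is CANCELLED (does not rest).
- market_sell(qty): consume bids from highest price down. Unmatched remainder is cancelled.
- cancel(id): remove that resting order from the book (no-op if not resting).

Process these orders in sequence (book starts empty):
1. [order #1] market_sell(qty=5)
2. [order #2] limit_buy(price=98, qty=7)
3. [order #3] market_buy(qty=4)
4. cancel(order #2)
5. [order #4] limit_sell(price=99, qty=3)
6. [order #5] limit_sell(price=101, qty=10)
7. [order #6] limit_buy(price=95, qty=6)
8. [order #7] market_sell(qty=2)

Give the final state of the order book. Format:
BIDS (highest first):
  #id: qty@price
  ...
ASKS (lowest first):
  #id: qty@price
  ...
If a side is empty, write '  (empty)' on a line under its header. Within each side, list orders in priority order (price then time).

Answer: BIDS (highest first):
  #6: 4@95
ASKS (lowest first):
  #4: 3@99
  #5: 10@101

Derivation:
After op 1 [order #1] market_sell(qty=5): fills=none; bids=[-] asks=[-]
After op 2 [order #2] limit_buy(price=98, qty=7): fills=none; bids=[#2:7@98] asks=[-]
After op 3 [order #3] market_buy(qty=4): fills=none; bids=[#2:7@98] asks=[-]
After op 4 cancel(order #2): fills=none; bids=[-] asks=[-]
After op 5 [order #4] limit_sell(price=99, qty=3): fills=none; bids=[-] asks=[#4:3@99]
After op 6 [order #5] limit_sell(price=101, qty=10): fills=none; bids=[-] asks=[#4:3@99 #5:10@101]
After op 7 [order #6] limit_buy(price=95, qty=6): fills=none; bids=[#6:6@95] asks=[#4:3@99 #5:10@101]
After op 8 [order #7] market_sell(qty=2): fills=#6x#7:2@95; bids=[#6:4@95] asks=[#4:3@99 #5:10@101]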